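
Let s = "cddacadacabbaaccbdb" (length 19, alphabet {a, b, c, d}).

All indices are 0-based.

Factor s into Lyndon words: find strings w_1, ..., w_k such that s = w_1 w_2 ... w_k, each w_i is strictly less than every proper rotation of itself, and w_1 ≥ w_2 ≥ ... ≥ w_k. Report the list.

["cdd", "acad", "ac", "abb", "aaccbdb"]

emit factor 1: 'cdd' (i=0, period=3)
emit factor 2: 'acad' (i=3, period=4)
emit factor 3: 'ac' (i=7, period=2)
emit factor 4: 'abb' (i=9, period=3)
emit factor 5: 'aaccbdb' (i=12, period=7)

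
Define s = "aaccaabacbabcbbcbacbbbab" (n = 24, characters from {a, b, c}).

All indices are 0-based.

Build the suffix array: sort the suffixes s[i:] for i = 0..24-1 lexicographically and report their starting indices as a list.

rank | idx | suffix
   0 |   4 | aabacbabcbbcbacbbbab
   1 |   0 | aaccaabacbabcbbcbacbbbab
   2 |  22 | ab
   3 |   5 | abacbabcbbcbacbbbab
   4 |  10 | abcbbcbacbbbab
   5 |   7 | acbabcbbcbacbbbab
   6 |  17 | acbbbab
   7 |   1 | accaabacbabcbbcbacbbbab
   8 |  23 | b
   9 |  21 | bab
  10 |   9 | babcbbcbacbbbab
  11 |   6 | bacbabcbbcbacbbbab
  12 |  16 | bacbbbab
  13 |  20 | bbab
  14 |  19 | bbbab
  15 |  13 | bbcbacbbbab
  16 |  14 | bcbacbbbab
  17 |  11 | bcbbcbacbbbab
  18 |   3 | caabacbabcbbcbacbbbab
  19 |   8 | cbabcbbcbacbbbab
  20 |  15 | cbacbbbab
  21 |  18 | cbbbab
  22 |  12 | cbbcbacbbbab
  23 |   2 | ccaabacbabcbbcbacbbbab

[4, 0, 22, 5, 10, 7, 17, 1, 23, 21, 9, 6, 16, 20, 19, 13, 14, 11, 3, 8, 15, 18, 12, 2]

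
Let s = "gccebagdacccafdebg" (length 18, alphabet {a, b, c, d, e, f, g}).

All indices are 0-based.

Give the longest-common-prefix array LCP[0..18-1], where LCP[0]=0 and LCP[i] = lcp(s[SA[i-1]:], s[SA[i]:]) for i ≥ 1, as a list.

[0, 1, 1, 0, 1, 0, 1, 2, 2, 1, 0, 1, 0, 2, 0, 0, 1, 1]

rank→(start, suffix):
  0 → (8, 'acccafdebg')
  1 → (12, 'afdebg')
  2 → (5, 'agdacccafdebg')
  3 → (4, 'bagdacccafdebg')
  4 → (16, 'bg')
  5 → (11, 'cafdebg')
  6 → (10, 'ccafdebg')
  7 → (9, 'cccafdebg')
  8 → (1, 'ccebagdacccafdebg')
  9 → (2, 'cebagdacccafdebg')
  10 → (7, 'dacccafdebg')
  11 → (14, 'debg')
  12 → (3, 'ebagdacccafdebg')
  13 → (15, 'ebg')
  14 → (13, 'fdebg')
  15 → (17, 'g')
  16 → (0, 'gccebagdacccafdebg')
  17 → (6, 'gdacccafdebg')

SA = [8, 12, 5, 4, 16, 11, 10, 9, 1, 2, 7, 14, 3, 15, 13, 17, 0, 6]
rank  pair      lcp
   1  s[8:],s[12:]  1  'a'
   2  s[12:],s[5:]  1  'a'
   3  s[5:],s[4:]  0  ''
   4  s[4:],s[16:]  1  'b'
   5  s[16:],s[11:]  0  ''
   6  s[11:],s[10:]  1  'c'
   7  s[10:],s[9:]  2  'cc'
   8  s[9:],s[1:]  2  'cc'
   9  s[1:],s[2:]  1  'c'
  10  s[2:],s[7:]  0  ''
  11  s[7:],s[14:]  1  'd'
  12  s[14:],s[3:]  0  ''
  13  s[3:],s[15:]  2  'eb'
  14  s[15:],s[13:]  0  ''
  15  s[13:],s[17:]  0  ''
  16  s[17:],s[0:]  1  'g'
  17  s[0:],s[6:]  1  'g'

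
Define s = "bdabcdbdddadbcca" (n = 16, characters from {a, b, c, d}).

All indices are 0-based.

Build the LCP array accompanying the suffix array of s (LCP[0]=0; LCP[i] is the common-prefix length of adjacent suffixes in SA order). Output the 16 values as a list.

sorted suffixes:
  #0 SA[0]=15  'a'
  #1 SA[1]=2  'abcdbdddadbcca'
  #2 SA[2]=10  'adbcca'
  #3 SA[3]=12  'bcca'
  #4 SA[4]=3  'bcdbdddadbcca'
  #5 SA[5]=0  'bdabcdbdddadbcca'
  #6 SA[6]=6  'bdddadbcca'
  #7 SA[7]=14  'ca'
  #8 SA[8]=13  'cca'
  #9 SA[9]=4  'cdbdddadbcca'
  #10 SA[10]=1  'dabcdbdddadbcca'
  #11 SA[11]=9  'dadbcca'
  #12 SA[12]=11  'dbcca'
  #13 SA[13]=5  'dbdddadbcca'
  #14 SA[14]=8  'ddadbcca'
  #15 SA[15]=7  'dddadbcca'

SA = [15, 2, 10, 12, 3, 0, 6, 14, 13, 4, 1, 9, 11, 5, 8, 7]
i: (SA[i-1],SA[i]) lcp shared
  1: (15,2) 1 'a'
  2: (2,10) 1 'a'
  3: (10,12) 0 ''
  4: (12,3) 2 'bc'
  5: (3,0) 1 'b'
  6: (0,6) 2 'bd'
  7: (6,14) 0 ''
  8: (14,13) 1 'c'
  9: (13,4) 1 'c'
  10: (4,1) 0 ''
  11: (1,9) 2 'da'
  12: (9,11) 1 'd'
  13: (11,5) 2 'db'
  14: (5,8) 1 'd'
  15: (8,7) 2 'dd'

[0, 1, 1, 0, 2, 1, 2, 0, 1, 1, 0, 2, 1, 2, 1, 2]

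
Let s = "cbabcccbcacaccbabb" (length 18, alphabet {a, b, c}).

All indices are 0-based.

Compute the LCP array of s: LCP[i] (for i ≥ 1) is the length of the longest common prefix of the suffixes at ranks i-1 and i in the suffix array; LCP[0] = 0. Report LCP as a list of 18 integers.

[0, 2, 1, 2, 0, 1, 3, 1, 1, 2, 0, 3, 1, 4, 2, 1, 3, 2]

rank | idx | suffix
   0 |  15 | abb
   1 |   2 | abcccbcacaccbabb
   2 |   9 | acaccbabb
   3 |  11 | accbabb
   4 |  17 | b
   5 |  14 | babb
   6 |   1 | babcccbcacaccbabb
   7 |  16 | bb
   8 |   7 | bcacaccbabb
   9 |   3 | bcccbcacaccbabb
  10 |   8 | cacaccbabb
  11 |  10 | caccbabb
  12 |  13 | cbabb
  13 |   0 | cbabcccbcacaccbabb
  14 |   6 | cbcacaccbabb
  15 |  12 | ccbabb
  16 |   5 | ccbcacaccbabb
  17 |   4 | cccbcacaccbabb

SA = [15, 2, 9, 11, 17, 14, 1, 16, 7, 3, 8, 10, 13, 0, 6, 12, 5, 4]
[i] adj suffixes → lcp
  [1] 15/2 → 2 ('ab')
  [2] 2/9 → 1 ('a')
  [3] 9/11 → 2 ('ac')
  [4] 11/17 → 0 ('')
  [5] 17/14 → 1 ('b')
  [6] 14/1 → 3 ('bab')
  [7] 1/16 → 1 ('b')
  [8] 16/7 → 1 ('b')
  [9] 7/3 → 2 ('bc')
  [10] 3/8 → 0 ('')
  [11] 8/10 → 3 ('cac')
  [12] 10/13 → 1 ('c')
  [13] 13/0 → 4 ('cbab')
  [14] 0/6 → 2 ('cb')
  [15] 6/12 → 1 ('c')
  [16] 12/5 → 3 ('ccb')
  [17] 5/4 → 2 ('cc')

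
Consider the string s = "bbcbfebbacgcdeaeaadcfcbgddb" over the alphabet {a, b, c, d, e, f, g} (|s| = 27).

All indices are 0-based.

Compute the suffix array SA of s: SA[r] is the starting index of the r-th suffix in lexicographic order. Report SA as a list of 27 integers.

[16, 8, 17, 14, 26, 7, 6, 0, 1, 3, 22, 2, 21, 11, 19, 9, 25, 18, 24, 12, 15, 13, 5, 20, 4, 10, 23]

rank | idx | suffix
   0 |  16 | aadcfcbgddb
   1 |   8 | acgcdeaeaadcfcbgddb
   2 |  17 | adcfcbgddb
   3 |  14 | aeaadcfcbgddb
   4 |  26 | b
   5 |   7 | bacgcdeaeaadcfcbgddb
   6 |   6 | bbacgcdeaeaadcfcbgddb
   7 |   0 | bbcbfebbacgcdeaeaadcfcbgddb
   8 |   1 | bcbfebbacgcdeaeaadcfcbgddb
   9 |   3 | bfebbacgcdeaeaadcfcbgddb
  10 |  22 | bgddb
  11 |   2 | cbfebbacgcdeaeaadcfcbgddb
  12 |  21 | cbgddb
  13 |  11 | cdeaeaadcfcbgddb
  14 |  19 | cfcbgddb
  15 |   9 | cgcdeaeaadcfcbgddb
  16 |  25 | db
  17 |  18 | dcfcbgddb
  18 |  24 | ddb
  19 |  12 | deaeaadcfcbgddb
  20 |  15 | eaadcfcbgddb
  21 |  13 | eaeaadcfcbgddb
  22 |   5 | ebbacgcdeaeaadcfcbgddb
  23 |  20 | fcbgddb
  24 |   4 | febbacgcdeaeaadcfcbgddb
  25 |  10 | gcdeaeaadcfcbgddb
  26 |  23 | gddb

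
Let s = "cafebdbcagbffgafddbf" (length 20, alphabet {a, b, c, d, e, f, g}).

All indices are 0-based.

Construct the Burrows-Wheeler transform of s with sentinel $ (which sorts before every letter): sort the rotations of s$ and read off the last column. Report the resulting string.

fgccdedg$bbdffbaabffa

rank  rotation               last
    0  $cafebdbcagbffgafddbf  f
    1  afddbf$cafebdbcagbffg  g
    2  afebdbcagbffgafddbf$c  c
    3  agbffgafddbf$cafebdbc  c
    4  bcagbffgafddbf$cafebd  d
    5  bdbcagbffgafddbf$cafe  e
    6  bf$cafebdbcagbffgafdd  d
    7  bffgafddbf$cafebdbcag  g
    8  cafebdbcagbffgafddbf$  $
    9  cagbffgafddbf$cafebdb  b
   10  dbcagbffgafddbf$cafeb  b
   11  dbf$cafebdbcagbffgafd  d
   12  ddbf$cafebdbcagbffgaf  f
   13  ebdbcagbffgafddbf$caf  f
   14  f$cafebdbcagbffgafddb  b
   15  fddbf$cafebdbcagbffga  a
   16  febdbcagbffgafddbf$ca  a
   17  ffgafddbf$cafebdbcagb  b
   18  fgafddbf$cafebdbcagbf  f
   19  gafddbf$cafebdbcagbff  f
   20  gbffgafddbf$cafebdbca  a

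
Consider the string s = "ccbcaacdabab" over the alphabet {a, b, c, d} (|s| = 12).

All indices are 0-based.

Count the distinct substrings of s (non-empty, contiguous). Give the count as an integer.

sorted suffixes:
  #0 SA[0]=4  'aacdabab'
  #1 SA[1]=10  'ab'
  #2 SA[2]=8  'abab'
  #3 SA[3]=5  'acdabab'
  #4 SA[4]=11  'b'
  #5 SA[5]=9  'bab'
  #6 SA[6]=2  'bcaacdabab'
  #7 SA[7]=3  'caacdabab'
  #8 SA[8]=1  'cbcaacdabab'
  #9 SA[9]=0  'ccbcaacdabab'
  #10 SA[10]=6  'cdabab'
  #11 SA[11]=7  'dabab'

SA = [4, 10, 8, 5, 11, 9, 2, 3, 1, 0, 6, 7]
[i] adj suffixes → lcp
  [1] 4/10 → 1 ('a')
  [2] 10/8 → 2 ('ab')
  [3] 8/5 → 1 ('a')
  [4] 5/11 → 0 ('')
  [5] 11/9 → 1 ('b')
  [6] 9/2 → 1 ('b')
  [7] 2/3 → 0 ('')
  [8] 3/1 → 1 ('c')
  [9] 1/0 → 1 ('c')
  [10] 0/6 → 1 ('c')
  [11] 6/7 → 0 ('')

n(n+1)/2 = 12·13/2 = 78
Σ LCP = 0 + 1 + 2 + 1 + 0 + 1 + 1 + 0 + 1 + 1 + 1 + 0 = 9
distinct = 78 − 9 = 69

69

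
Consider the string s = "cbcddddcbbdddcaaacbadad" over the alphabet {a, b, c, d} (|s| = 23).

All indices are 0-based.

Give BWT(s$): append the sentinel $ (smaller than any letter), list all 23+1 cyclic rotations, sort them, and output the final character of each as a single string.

rank  rotation                  last
    0  $cbcddddcbbdddcaaacbadad  d
    1  aaacbadad$cbcddddcbbdddc  c
    2  aacbadad$cbcddddcbbdddca  a
    3  acbadad$cbcddddcbbdddcaa  a
    4  ad$cbcddddcbbdddcaaacbad  d
    5  adad$cbcddddcbbdddcaaacb  b
    6  badad$cbcddddcbbdddcaaac  c
    7  bbdddcaaacbadad$cbcddddc  c
    8  bcddddcbbdddcaaacbadad$c  c
    9  bdddcaaacbadad$cbcddddcb  b
   10  caaacbadad$cbcddddcbbddd  d
   11  cbadad$cbcddddcbbdddcaaa  a
   12  cbbdddcaaacbadad$cbcdddd  d
   13  cbcddddcbbdddcaaacbadad$  $
   14  cddddcbbdddcaaacbadad$cb  b
   15  d$cbcddddcbbdddcaaacbada  a
   16  dad$cbcddddcbbdddcaaacba  a
   17  dcaaacbadad$cbcddddcbbdd  d
   18  dcbbdddcaaacbadad$cbcddd  d
   19  ddcaaacbadad$cbcddddcbbd  d
   20  ddcbbdddcaaacbadad$cbcdd  d
   21  dddcaaacbadad$cbcddddcbb  b
   22  dddcbbdddcaaacbadad$cbcd  d
   23  ddddcbbdddcaaacbadad$cbc  c

dcaadbcccbdad$baaddddbdc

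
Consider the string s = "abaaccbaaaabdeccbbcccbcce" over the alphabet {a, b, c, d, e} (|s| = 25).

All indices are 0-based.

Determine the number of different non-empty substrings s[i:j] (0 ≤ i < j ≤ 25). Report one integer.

rank | idx | suffix
   0 |   7 | aaaabdeccbbcccbcce
   1 |   8 | aaabdeccbbcccbcce
   2 |   9 | aabdeccbbcccbcce
   3 |   2 | aaccbaaaabdeccbbcccbcce
   4 |   0 | abaaccbaaaabdeccbbcccbcce
   5 |  10 | abdeccbbcccbcce
   6 |   3 | accbaaaabdeccbbcccbcce
   7 |   6 | baaaabdeccbbcccbcce
   8 |   1 | baaccbaaaabdeccbbcccbcce
   9 |  16 | bbcccbcce
  10 |  17 | bcccbcce
  11 |  21 | bcce
  12 |  11 | bdeccbbcccbcce
  13 |   5 | cbaaaabdeccbbcccbcce
  14 |  15 | cbbcccbcce
  15 |  20 | cbcce
  16 |   4 | ccbaaaabdeccbbcccbcce
  17 |  14 | ccbbcccbcce
  18 |  19 | ccbcce
  19 |  18 | cccbcce
  20 |  22 | cce
  21 |  23 | ce
  22 |  12 | deccbbcccbcce
  23 |  24 | e
  24 |  13 | eccbbcccbcce

SA = [7, 8, 9, 2, 0, 10, 3, 6, 1, 16, 17, 21, 11, 5, 15, 20, 4, 14, 19, 18, 22, 23, 12, 24, 13]
[i] adj suffixes → lcp
  [1] 7/8 → 3 ('aaa')
  [2] 8/9 → 2 ('aa')
  [3] 9/2 → 2 ('aa')
  [4] 2/0 → 1 ('a')
  [5] 0/10 → 2 ('ab')
  [6] 10/3 → 1 ('a')
  [7] 3/6 → 0 ('')
  [8] 6/1 → 3 ('baa')
  [9] 1/16 → 1 ('b')
  [10] 16/17 → 1 ('b')
  [11] 17/21 → 3 ('bcc')
  [12] 21/11 → 1 ('b')
  [13] 11/5 → 0 ('')
  [14] 5/15 → 2 ('cb')
  [15] 15/20 → 2 ('cb')
  [16] 20/4 → 1 ('c')
  [17] 4/14 → 3 ('ccb')
  [18] 14/19 → 3 ('ccb')
  [19] 19/18 → 2 ('cc')
  [20] 18/22 → 2 ('cc')
  [21] 22/23 → 1 ('c')
  [22] 23/12 → 0 ('')
  [23] 12/24 → 0 ('')
  [24] 24/13 → 1 ('e')

n(n+1)/2 = 25·26/2 = 325
Σ LCP = 0 + 3 + 2 + 2 + 1 + 2 + 1 + 0 + 3 + 1 + 1 + 3 + 1 + 0 + 2 + 2 + 1 + 3 + 3 + 2 + 2 + 1 + 0 + 0 + 1 = 37
distinct = 325 − 37 = 288

288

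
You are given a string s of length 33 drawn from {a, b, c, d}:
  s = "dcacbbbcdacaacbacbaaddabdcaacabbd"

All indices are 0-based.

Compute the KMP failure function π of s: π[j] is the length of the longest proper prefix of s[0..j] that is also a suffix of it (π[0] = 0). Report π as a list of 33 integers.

[0, 0, 0, 0, 0, 0, 0, 0, 1, 0, 0, 0, 0, 0, 0, 0, 0, 0, 0, 0, 1, 1, 0, 0, 1, 2, 3, 0, 0, 0, 0, 0, 1]

π[0] = 0
j=1 s[j]='c': π[1]=0 (border '')
j=2 s[j]='a': π[2]=0 (border '')
j=3 s[j]='c': π[3]=0 (border '')
j=4 s[j]='b': π[4]=0 (border '')
j=5 s[j]='b': π[5]=0 (border '')
j=6 s[j]='b': π[6]=0 (border '')
j=7 s[j]='c': π[7]=0 (border '')
j=8 s[j]='d': π[8]=1 (border 'd')
j=9 s[j]='a': k: 1→0; π[9]=0 (border '')
j=10 s[j]='c': π[10]=0 (border '')
j=11 s[j]='a': π[11]=0 (border '')
j=12 s[j]='a': π[12]=0 (border '')
j=13 s[j]='c': π[13]=0 (border '')
j=14 s[j]='b': π[14]=0 (border '')
j=15 s[j]='a': π[15]=0 (border '')
j=16 s[j]='c': π[16]=0 (border '')
j=17 s[j]='b': π[17]=0 (border '')
j=18 s[j]='a': π[18]=0 (border '')
j=19 s[j]='a': π[19]=0 (border '')
j=20 s[j]='d': π[20]=1 (border 'd')
j=21 s[j]='d': k: 1→0; π[21]=1 (border 'd')
j=22 s[j]='a': k: 1→0; π[22]=0 (border '')
j=23 s[j]='b': π[23]=0 (border '')
j=24 s[j]='d': π[24]=1 (border 'd')
j=25 s[j]='c': π[25]=2 (border 'dc')
j=26 s[j]='a': π[26]=3 (border 'dca')
j=27 s[j]='a': k: 3→0; π[27]=0 (border '')
j=28 s[j]='c': π[28]=0 (border '')
j=29 s[j]='a': π[29]=0 (border '')
j=30 s[j]='b': π[30]=0 (border '')
j=31 s[j]='b': π[31]=0 (border '')
j=32 s[j]='d': π[32]=1 (border 'd')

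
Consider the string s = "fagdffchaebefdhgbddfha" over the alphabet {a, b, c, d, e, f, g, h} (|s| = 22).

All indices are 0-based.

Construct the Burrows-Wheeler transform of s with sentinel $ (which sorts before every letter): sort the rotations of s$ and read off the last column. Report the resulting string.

rank  rotation                 last
    0  $fagdffchaebefdhgbddfha  a
    1  a$fagdffchaebefdhgbddfh  h
    2  aebefdhgbddfha$fagdffch  h
    3  agdffchaebefdhgbddfha$f  f
    4  bddfha$fagdffchaebefdhg  g
    5  befdhgbddfha$fagdffchae  e
    6  chaebefdhgbddfha$fagdff  f
    7  ddfha$fagdffchaebefdhgb  b
    8  dffchaebefdhgbddfha$fag  g
    9  dfha$fagdffchaebefdhgbd  d
   10  dhgbddfha$fagdffchaebef  f
   11  ebefdhgbddfha$fagdffcha  a
   12  efdhgbddfha$fagdffchaeb  b
   13  fagdffchaebefdhgbddfha$  $
   14  fchaebefdhgbddfha$fagdf  f
   15  fdhgbddfha$fagdffchaebe  e
   16  ffchaebefdhgbddfha$fagd  d
   17  fha$fagdffchaebefdhgbdd  d
   18  gbddfha$fagdffchaebefdh  h
   19  gdffchaebefdhgbddfha$fa  a
   20  ha$fagdffchaebefdhgbddf  f
   21  haebefdhgbddfha$fagdffc  c
   22  hgbddfha$fagdffchaebefd  d

ahhfgefbgdfab$feddhafcd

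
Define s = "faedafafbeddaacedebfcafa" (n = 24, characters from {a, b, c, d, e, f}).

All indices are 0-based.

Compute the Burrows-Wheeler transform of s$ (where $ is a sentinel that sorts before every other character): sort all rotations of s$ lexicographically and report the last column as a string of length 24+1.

rank  rotation                   last
    0  $faedafafbeddaacedebfcafa  a
    1  a$faedafafbeddaacedebfcaf  f
    2  aacedebfcafa$faedafafbedd  d
    3  acedebfcafa$faedafafbedda  a
    4  aedafafbeddaacedebfcafa$f  f
    5  afa$faedafafbeddaacedebfc  c
    6  afafbeddaacedebfcafa$faed  d
    7  afbeddaacedebfcafa$faedaf  f
    8  beddaacedebfcafa$faedafaf  f
    9  bfcafa$faedafafbeddaacede  e
   10  cafa$faedafafbeddaacedebf  f
   11  cedebfcafa$faedafafbeddaa  a
   12  daacedebfcafa$faedafafbed  d
   13  dafafbeddaacedebfcafa$fae  e
   14  ddaacedebfcafa$faedafafbe  e
   15  debfcafa$faedafafbeddaace  e
   16  ebfcafa$faedafafbeddaaced  d
   17  edafafbeddaacedebfcafa$fa  a
   18  eddaacedebfcafa$faedafafb  b
   19  edebfcafa$faedafafbeddaac  c
   20  fa$faedafafbeddaacedebfca  a
   21  faedafafbeddaacedebfcafa$  $
   22  fafbeddaacedebfcafa$faeda  a
   23  fbeddaacedebfcafa$faedafa  a
   24  fcafa$faedafafbeddaacedeb  b

afdafcdffefadeeedabca$aab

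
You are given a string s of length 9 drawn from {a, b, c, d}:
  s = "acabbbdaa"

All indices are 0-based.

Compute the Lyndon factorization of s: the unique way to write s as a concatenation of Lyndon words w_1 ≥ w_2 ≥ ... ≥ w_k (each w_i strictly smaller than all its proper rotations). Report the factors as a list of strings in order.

emit factor 1: 'ac' (i=0, period=2)
emit factor 2: 'abbbd' (i=2, period=5)
emit factor 3: 'a' (i=7, period=1)
emit factor 4: 'a' (i=8, period=1)

["ac", "abbbd", "a", "a"]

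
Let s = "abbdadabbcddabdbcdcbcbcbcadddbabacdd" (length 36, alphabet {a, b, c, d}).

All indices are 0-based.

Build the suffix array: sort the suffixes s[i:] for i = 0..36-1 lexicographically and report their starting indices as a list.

rank | idx | suffix
   0 |  30 | abacdd
   1 |   6 | abbcddabdbcdcbcbcbcadddbabacdd
   2 |   0 | abbdadabbcddabdbcdcbcbcbcadddbabacdd
   3 |  12 | abdbcdcbcbcbcadddbabacdd
   4 |  32 | acdd
   5 |   4 | adabbcddabdbcdcbcbcbcadddbabacdd
   6 |  25 | adddbabacdd
   7 |  29 | babacdd
   8 |  31 | bacdd
   9 |   7 | bbcddabdbcdcbcbcbcadddbabacdd
  10 |   1 | bbdadabbcddabdbcdcbcbcbcadddbabacdd
  11 |  23 | bcadddbabacdd
  12 |  21 | bcbcadddbabacdd
  13 |  19 | bcbcbcadddbabacdd
  14 |  15 | bcdcbcbcbcadddbabacdd
  15 |   8 | bcddabdbcdcbcbcbcadddbabacdd
  16 |   2 | bdadabbcddabdbcdcbcbcbcadddbabacdd
  17 |  13 | bdbcdcbcbcbcadddbabacdd
  18 |  24 | cadddbabacdd
  19 |  22 | cbcadddbabacdd
  20 |  20 | cbcbcadddbabacdd
  21 |  18 | cbcbcbcadddbabacdd
  22 |  16 | cdcbcbcbcadddbabacdd
  23 |  33 | cdd
  24 |   9 | cddabdbcdcbcbcbcadddbabacdd
  25 |  35 | d
  26 |   5 | dabbcddabdbcdcbcbcbcadddbabacdd
  27 |  11 | dabdbcdcbcbcbcadddbabacdd
  28 |   3 | dadabbcddabdbcdcbcbcbcadddbabacdd
  29 |  28 | dbabacdd
  30 |  14 | dbcdcbcbcbcadddbabacdd
  31 |  17 | dcbcbcbcadddbabacdd
  32 |  34 | dd
  33 |  10 | ddabdbcdcbcbcbcadddbabacdd
  34 |  27 | ddbabacdd
  35 |  26 | dddbabacdd

[30, 6, 0, 12, 32, 4, 25, 29, 31, 7, 1, 23, 21, 19, 15, 8, 2, 13, 24, 22, 20, 18, 16, 33, 9, 35, 5, 11, 3, 28, 14, 17, 34, 10, 27, 26]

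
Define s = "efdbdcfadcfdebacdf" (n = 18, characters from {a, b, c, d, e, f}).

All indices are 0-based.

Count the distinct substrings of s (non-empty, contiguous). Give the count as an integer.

sorted suffixes:
  #0 SA[0]=14  'acdf'
  #1 SA[1]=7  'adcfdebacdf'
  #2 SA[2]=13  'bacdf'
  #3 SA[3]=3  'bdcfadcfdebacdf'
  #4 SA[4]=15  'cdf'
  #5 SA[5]=5  'cfadcfdebacdf'
  #6 SA[6]=9  'cfdebacdf'
  #7 SA[7]=2  'dbdcfadcfdebacdf'
  #8 SA[8]=4  'dcfadcfdebacdf'
  #9 SA[9]=8  'dcfdebacdf'
  #10 SA[10]=11  'debacdf'
  #11 SA[11]=16  'df'
  #12 SA[12]=12  'ebacdf'
  #13 SA[13]=0  'efdbdcfadcfdebacdf'
  #14 SA[14]=17  'f'
  #15 SA[15]=6  'fadcfdebacdf'
  #16 SA[16]=1  'fdbdcfadcfdebacdf'
  #17 SA[17]=10  'fdebacdf'

SA = [14, 7, 13, 3, 15, 5, 9, 2, 4, 8, 11, 16, 12, 0, 17, 6, 1, 10]
[i] adj suffixes → lcp
  [1] 14/7 → 1 ('a')
  [2] 7/13 → 0 ('')
  [3] 13/3 → 1 ('b')
  [4] 3/15 → 0 ('')
  [5] 15/5 → 1 ('c')
  [6] 5/9 → 2 ('cf')
  [7] 9/2 → 0 ('')
  [8] 2/4 → 1 ('d')
  [9] 4/8 → 3 ('dcf')
  [10] 8/11 → 1 ('d')
  [11] 11/16 → 1 ('d')
  [12] 16/12 → 0 ('')
  [13] 12/0 → 1 ('e')
  [14] 0/17 → 0 ('')
  [15] 17/6 → 1 ('f')
  [16] 6/1 → 1 ('f')
  [17] 1/10 → 2 ('fd')

n(n+1)/2 = 18·19/2 = 171
Σ LCP = 0 + 1 + 0 + 1 + 0 + 1 + 2 + 0 + 1 + 3 + 1 + 1 + 0 + 1 + 0 + 1 + 1 + 2 = 16
distinct = 171 − 16 = 155

155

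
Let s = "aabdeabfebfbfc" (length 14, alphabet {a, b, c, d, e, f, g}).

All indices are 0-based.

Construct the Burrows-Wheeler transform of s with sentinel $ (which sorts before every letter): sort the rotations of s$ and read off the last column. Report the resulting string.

rank  rotation         last
    0  $aabdeabfebfbfc  c
    1  aabdeabfebfbfc$  $
    2  abdeabfebfbfc$a  a
    3  abfebfbfc$aabde  e
    4  bdeabfebfbfc$aa  a
    5  bfbfc$aabdeabfe  e
    6  bfc$aabdeabfebf  f
    7  bfebfbfc$aabdea  a
    8  c$aabdeabfebfbf  f
    9  deabfebfbfc$aab  b
   10  eabfebfbfc$aabd  d
   11  ebfbfc$aabdeabf  f
   12  fbfc$aabdeabfeb  b
   13  fc$aabdeabfebfb  b
   14  febfbfc$aabdeab  b

c$aeaefafbdfbbb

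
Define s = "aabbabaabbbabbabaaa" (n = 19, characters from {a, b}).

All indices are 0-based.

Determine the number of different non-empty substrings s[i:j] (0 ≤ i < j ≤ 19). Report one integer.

rank | idx | suffix
   0 |  18 | a
   1 |  17 | aa
   2 |  16 | aaa
   3 |   0 | aabbabaabbbabbabaaa
   4 |   6 | aabbbabbabaaa
   5 |  14 | abaaa
   6 |   4 | abaabbbabbabaaa
   7 |  11 | abbabaaa
   8 |   1 | abbabaabbbabbabaaa
   9 |   7 | abbbabbabaaa
  10 |  15 | baaa
  11 |   5 | baabbbabbabaaa
  12 |  13 | babaaa
  13 |   3 | babaabbbabbabaaa
  14 |  10 | babbabaaa
  15 |  12 | bbabaaa
  16 |   2 | bbabaabbbabbabaaa
  17 |   9 | bbabbabaaa
  18 |   8 | bbbabbabaaa

SA = [18, 17, 16, 0, 6, 14, 4, 11, 1, 7, 15, 5, 13, 3, 10, 12, 2, 9, 8]
rank  pair      lcp
   1  s[18:],s[17:]  1  'a'
   2  s[17:],s[16:]  2  'aa'
   3  s[16:],s[0:]  2  'aa'
   4  s[0:],s[6:]  4  'aabb'
   5  s[6:],s[14:]  1  'a'
   6  s[14:],s[4:]  4  'abaa'
   7  s[4:],s[11:]  2  'ab'
   8  s[11:],s[1:]  7  'abbabaa'
   9  s[1:],s[7:]  3  'abb'
  10  s[7:],s[15:]  0  ''
  11  s[15:],s[5:]  3  'baa'
  12  s[5:],s[13:]  2  'ba'
  13  s[13:],s[3:]  5  'babaa'
  14  s[3:],s[10:]  3  'bab'
  15  s[10:],s[12:]  1  'b'
  16  s[12:],s[2:]  6  'bbabaa'
  17  s[2:],s[9:]  4  'bbab'
  18  s[9:],s[8:]  2  'bb'

n(n+1)/2 = 19·20/2 = 190
Σ LCP = 0 + 1 + 2 + 2 + 4 + 1 + 4 + 2 + 7 + 3 + 0 + 3 + 2 + 5 + 3 + 1 + 6 + 4 + 2 = 52
distinct = 190 − 52 = 138

138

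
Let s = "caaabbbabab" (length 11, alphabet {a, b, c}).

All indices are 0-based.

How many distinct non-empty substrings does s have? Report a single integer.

rank→(start, suffix):
  0 → (1, 'aaabbbabab')
  1 → (2, 'aabbbabab')
  2 → (9, 'ab')
  3 → (7, 'abab')
  4 → (3, 'abbbabab')
  5 → (10, 'b')
  6 → (8, 'bab')
  7 → (6, 'babab')
  8 → (5, 'bbabab')
  9 → (4, 'bbbabab')
  10 → (0, 'caaabbbabab')

SA = [1, 2, 9, 7, 3, 10, 8, 6, 5, 4, 0]
[i] adj suffixes → lcp
  [1] 1/2 → 2 ('aa')
  [2] 2/9 → 1 ('a')
  [3] 9/7 → 2 ('ab')
  [4] 7/3 → 2 ('ab')
  [5] 3/10 → 0 ('')
  [6] 10/8 → 1 ('b')
  [7] 8/6 → 3 ('bab')
  [8] 6/5 → 1 ('b')
  [9] 5/4 → 2 ('bb')
  [10] 4/0 → 0 ('')

n(n+1)/2 = 11·12/2 = 66
Σ LCP = 0 + 2 + 1 + 2 + 2 + 0 + 1 + 3 + 1 + 2 + 0 = 14
distinct = 66 − 14 = 52

52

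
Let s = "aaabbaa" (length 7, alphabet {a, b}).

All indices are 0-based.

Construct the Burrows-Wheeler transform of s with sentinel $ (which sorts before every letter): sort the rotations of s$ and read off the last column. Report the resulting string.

rank  rotation  last
    0  $aaabbaa  a
    1  a$aaabba  a
    2  aa$aaabb  b
    3  aaabbaa$  $
    4  aabbaa$a  a
    5  abbaa$aa  a
    6  baa$aaab  b
    7  bbaa$aaa  a

aab$aaba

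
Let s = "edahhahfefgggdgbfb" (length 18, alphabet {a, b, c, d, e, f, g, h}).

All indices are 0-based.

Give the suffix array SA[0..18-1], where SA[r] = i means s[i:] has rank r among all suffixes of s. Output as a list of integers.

[5, 2, 17, 15, 1, 13, 0, 8, 16, 7, 9, 14, 12, 11, 10, 4, 6, 3]

sorted suffixes:
  #0 SA[0]=5  'ahfefgggdgbfb'
  #1 SA[1]=2  'ahhahfefgggdgbfb'
  #2 SA[2]=17  'b'
  #3 SA[3]=15  'bfb'
  #4 SA[4]=1  'dahhahfefgggdgbfb'
  #5 SA[5]=13  'dgbfb'
  #6 SA[6]=0  'edahhahfefgggdgbfb'
  #7 SA[7]=8  'efgggdgbfb'
  #8 SA[8]=16  'fb'
  #9 SA[9]=7  'fefgggdgbfb'
  #10 SA[10]=9  'fgggdgbfb'
  #11 SA[11]=14  'gbfb'
  #12 SA[12]=12  'gdgbfb'
  #13 SA[13]=11  'ggdgbfb'
  #14 SA[14]=10  'gggdgbfb'
  #15 SA[15]=4  'hahfefgggdgbfb'
  #16 SA[16]=6  'hfefgggdgbfb'
  #17 SA[17]=3  'hhahfefgggdgbfb'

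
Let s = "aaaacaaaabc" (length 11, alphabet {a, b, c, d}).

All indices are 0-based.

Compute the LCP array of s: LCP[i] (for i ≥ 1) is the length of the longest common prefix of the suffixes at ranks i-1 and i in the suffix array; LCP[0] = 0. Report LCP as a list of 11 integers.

sorted suffixes:
  #0 SA[0]=5  'aaaabc'
  #1 SA[1]=0  'aaaacaaaabc'
  #2 SA[2]=6  'aaabc'
  #3 SA[3]=1  'aaacaaaabc'
  #4 SA[4]=7  'aabc'
  #5 SA[5]=2  'aacaaaabc'
  #6 SA[6]=8  'abc'
  #7 SA[7]=3  'acaaaabc'
  #8 SA[8]=9  'bc'
  #9 SA[9]=10  'c'
  #10 SA[10]=4  'caaaabc'

SA = [5, 0, 6, 1, 7, 2, 8, 3, 9, 10, 4]
i: (SA[i-1],SA[i]) lcp shared
  1: (5,0) 4 'aaaa'
  2: (0,6) 3 'aaa'
  3: (6,1) 3 'aaa'
  4: (1,7) 2 'aa'
  5: (7,2) 2 'aa'
  6: (2,8) 1 'a'
  7: (8,3) 1 'a'
  8: (3,9) 0 ''
  9: (9,10) 0 ''
  10: (10,4) 1 'c'

[0, 4, 3, 3, 2, 2, 1, 1, 0, 0, 1]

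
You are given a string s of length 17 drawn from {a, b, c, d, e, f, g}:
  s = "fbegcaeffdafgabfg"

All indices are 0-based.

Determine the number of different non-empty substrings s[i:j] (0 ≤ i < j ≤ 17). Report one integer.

rank→(start, suffix):
  0 → (13, 'abfg')
  1 → (5, 'aeffdafgabfg')
  2 → (10, 'afgabfg')
  3 → (1, 'begcaeffdafgabfg')
  4 → (14, 'bfg')
  5 → (4, 'caeffdafgabfg')
  6 → (9, 'dafgabfg')
  7 → (6, 'effdafgabfg')
  8 → (2, 'egcaeffdafgabfg')
  9 → (0, 'fbegcaeffdafgabfg')
  10 → (8, 'fdafgabfg')
  11 → (7, 'ffdafgabfg')
  12 → (15, 'fg')
  13 → (11, 'fgabfg')
  14 → (16, 'g')
  15 → (12, 'gabfg')
  16 → (3, 'gcaeffdafgabfg')

SA = [13, 5, 10, 1, 14, 4, 9, 6, 2, 0, 8, 7, 15, 11, 16, 12, 3]
rank  pair      lcp
   1  s[13:],s[5:]  1  'a'
   2  s[5:],s[10:]  1  'a'
   3  s[10:],s[1:]  0  ''
   4  s[1:],s[14:]  1  'b'
   5  s[14:],s[4:]  0  ''
   6  s[4:],s[9:]  0  ''
   7  s[9:],s[6:]  0  ''
   8  s[6:],s[2:]  1  'e'
   9  s[2:],s[0:]  0  ''
  10  s[0:],s[8:]  1  'f'
  11  s[8:],s[7:]  1  'f'
  12  s[7:],s[15:]  1  'f'
  13  s[15:],s[11:]  2  'fg'
  14  s[11:],s[16:]  0  ''
  15  s[16:],s[12:]  1  'g'
  16  s[12:],s[3:]  1  'g'

n(n+1)/2 = 17·18/2 = 153
Σ LCP = 0 + 1 + 1 + 0 + 1 + 0 + 0 + 0 + 1 + 0 + 1 + 1 + 1 + 2 + 0 + 1 + 1 = 11
distinct = 153 − 11 = 142

142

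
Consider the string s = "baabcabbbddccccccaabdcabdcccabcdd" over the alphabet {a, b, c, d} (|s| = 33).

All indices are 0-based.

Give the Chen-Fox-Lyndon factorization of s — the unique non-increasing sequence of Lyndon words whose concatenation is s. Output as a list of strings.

emit factor 1: 'b' (i=0, period=1)
emit factor 2: 'aabcabbbddccccccaabdcabdcccabcdd' (i=1, period=32)

["b", "aabcabbbddccccccaabdcabdcccabcdd"]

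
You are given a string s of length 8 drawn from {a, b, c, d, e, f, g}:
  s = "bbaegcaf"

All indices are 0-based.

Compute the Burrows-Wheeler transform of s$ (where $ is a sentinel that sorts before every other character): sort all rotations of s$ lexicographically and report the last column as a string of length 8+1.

fbcb$gaae

rank  rotation   last
    0  $bbaegcaf  f
    1  aegcaf$bb  b
    2  af$bbaegc  c
    3  baegcaf$b  b
    4  bbaegcaf$  $
    5  caf$bbaeg  g
    6  egcaf$bba  a
    7  f$bbaegca  a
    8  gcaf$bbae  e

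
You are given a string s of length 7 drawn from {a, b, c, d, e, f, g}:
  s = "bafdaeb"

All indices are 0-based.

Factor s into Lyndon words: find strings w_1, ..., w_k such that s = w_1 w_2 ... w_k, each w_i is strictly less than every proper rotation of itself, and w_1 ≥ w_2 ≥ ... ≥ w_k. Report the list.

emit factor 1: 'b' (i=0, period=1)
emit factor 2: 'afd' (i=1, period=3)
emit factor 3: 'aeb' (i=4, period=3)

["b", "afd", "aeb"]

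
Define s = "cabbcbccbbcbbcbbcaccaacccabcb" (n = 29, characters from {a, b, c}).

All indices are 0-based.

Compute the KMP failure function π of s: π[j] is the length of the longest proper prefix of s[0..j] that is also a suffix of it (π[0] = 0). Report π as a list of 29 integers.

π[0] = 0
j=1 s[j]='a': π[1]=0 (border '')
j=2 s[j]='b': π[2]=0 (border '')
j=3 s[j]='b': π[3]=0 (border '')
j=4 s[j]='c': π[4]=1 (border 'c')
j=5 s[j]='b': k: 1→0; π[5]=0 (border '')
j=6 s[j]='c': π[6]=1 (border 'c')
j=7 s[j]='c': k: 1→0; π[7]=1 (border 'c')
j=8 s[j]='b': k: 1→0; π[8]=0 (border '')
j=9 s[j]='b': π[9]=0 (border '')
j=10 s[j]='c': π[10]=1 (border 'c')
j=11 s[j]='b': k: 1→0; π[11]=0 (border '')
j=12 s[j]='b': π[12]=0 (border '')
j=13 s[j]='c': π[13]=1 (border 'c')
j=14 s[j]='b': k: 1→0; π[14]=0 (border '')
j=15 s[j]='b': π[15]=0 (border '')
j=16 s[j]='c': π[16]=1 (border 'c')
j=17 s[j]='a': π[17]=2 (border 'ca')
j=18 s[j]='c': k: 2→0; π[18]=1 (border 'c')
j=19 s[j]='c': k: 1→0; π[19]=1 (border 'c')
j=20 s[j]='a': π[20]=2 (border 'ca')
j=21 s[j]='a': k: 2→0; π[21]=0 (border '')
j=22 s[j]='c': π[22]=1 (border 'c')
j=23 s[j]='c': k: 1→0; π[23]=1 (border 'c')
j=24 s[j]='c': k: 1→0; π[24]=1 (border 'c')
j=25 s[j]='a': π[25]=2 (border 'ca')
j=26 s[j]='b': π[26]=3 (border 'cab')
j=27 s[j]='c': k: 3→0; π[27]=1 (border 'c')
j=28 s[j]='b': k: 1→0; π[28]=0 (border '')

[0, 0, 0, 0, 1, 0, 1, 1, 0, 0, 1, 0, 0, 1, 0, 0, 1, 2, 1, 1, 2, 0, 1, 1, 1, 2, 3, 1, 0]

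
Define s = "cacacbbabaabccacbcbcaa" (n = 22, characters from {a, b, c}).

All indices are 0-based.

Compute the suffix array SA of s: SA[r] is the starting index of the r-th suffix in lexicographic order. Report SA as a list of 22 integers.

[21, 20, 9, 7, 10, 1, 3, 14, 8, 6, 5, 18, 16, 11, 19, 0, 2, 13, 4, 17, 15, 12]

rank | idx | suffix
   0 |  21 | a
   1 |  20 | aa
   2 |   9 | aabccacbcbcaa
   3 |   7 | abaabccacbcbcaa
   4 |  10 | abccacbcbcaa
   5 |   1 | acacbbabaabccacbcbcaa
   6 |   3 | acbbabaabccacbcbcaa
   7 |  14 | acbcbcaa
   8 |   8 | baabccacbcbcaa
   9 |   6 | babaabccacbcbcaa
  10 |   5 | bbabaabccacbcbcaa
  11 |  18 | bcaa
  12 |  16 | bcbcaa
  13 |  11 | bccacbcbcaa
  14 |  19 | caa
  15 |   0 | cacacbbabaabccacbcbcaa
  16 |   2 | cacbbabaabccacbcbcaa
  17 |  13 | cacbcbcaa
  18 |   4 | cbbabaabccacbcbcaa
  19 |  17 | cbcaa
  20 |  15 | cbcbcaa
  21 |  12 | ccacbcbcaa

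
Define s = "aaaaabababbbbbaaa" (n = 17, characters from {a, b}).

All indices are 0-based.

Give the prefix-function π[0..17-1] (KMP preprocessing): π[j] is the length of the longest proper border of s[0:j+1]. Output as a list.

[0, 1, 2, 3, 4, 0, 1, 0, 1, 0, 0, 0, 0, 0, 1, 2, 3]

π[0] = 0
j=1 s[j]='a': π[1]=1 (border 'a')
j=2 s[j]='a': π[2]=2 (border 'aa')
j=3 s[j]='a': π[3]=3 (border 'aaa')
j=4 s[j]='a': π[4]=4 (border 'aaaa')
j=5 s[j]='b': k: 4→3→2→1→0; π[5]=0 (border '')
j=6 s[j]='a': π[6]=1 (border 'a')
j=7 s[j]='b': k: 1→0; π[7]=0 (border '')
j=8 s[j]='a': π[8]=1 (border 'a')
j=9 s[j]='b': k: 1→0; π[9]=0 (border '')
j=10 s[j]='b': π[10]=0 (border '')
j=11 s[j]='b': π[11]=0 (border '')
j=12 s[j]='b': π[12]=0 (border '')
j=13 s[j]='b': π[13]=0 (border '')
j=14 s[j]='a': π[14]=1 (border 'a')
j=15 s[j]='a': π[15]=2 (border 'aa')
j=16 s[j]='a': π[16]=3 (border 'aaa')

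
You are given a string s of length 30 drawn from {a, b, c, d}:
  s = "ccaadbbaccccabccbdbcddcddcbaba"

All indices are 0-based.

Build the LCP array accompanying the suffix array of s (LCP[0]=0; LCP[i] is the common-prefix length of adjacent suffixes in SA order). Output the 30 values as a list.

[0, 1, 1, 2, 1, 1, 0, 2, 2, 1, 1, 2, 1, 0, 2, 1, 2, 1, 3, 2, 2, 3, 1, 4, 0, 2, 1, 2, 1, 3]

rank→(start, suffix):
  0 → (29, 'a')
  1 → (2, 'aadbbaccccabccbdbcddcddcbaba')
  2 → (27, 'aba')
  3 → (12, 'abccbdbcddcddcbaba')
  4 → (7, 'accccabccbdbcddcddcbaba')
  5 → (3, 'adbbaccccabccbdbcddcddcbaba')
  6 → (28, 'ba')
  7 → (26, 'baba')
  8 → (6, 'baccccabccbdbcddcddcbaba')
  9 → (5, 'bbaccccabccbdbcddcddcbaba')
  10 → (13, 'bccbdbcddcddcbaba')
  11 → (18, 'bcddcddcbaba')
  12 → (16, 'bdbcddcddcbaba')
  13 → (1, 'caadbbaccccabccbdbcddcddcbaba')
  14 → (11, 'cabccbdbcddcddcbaba')
  15 → (25, 'cbaba')
  16 → (15, 'cbdbcddcddcbaba')
  17 → (0, 'ccaadbbaccccabccbdbcddcddcbaba')
  18 → (10, 'ccabccbdbcddcddcbaba')
  19 → (14, 'ccbdbcddcddcbaba')
  20 → (9, 'cccabccbdbcddcddcbaba')
  21 → (8, 'ccccabccbdbcddcddcbaba')
  22 → (22, 'cddcbaba')
  23 → (19, 'cddcddcbaba')
  24 → (4, 'dbbaccccabccbdbcddcddcbaba')
  25 → (17, 'dbcddcddcbaba')
  26 → (24, 'dcbaba')
  27 → (21, 'dcddcbaba')
  28 → (23, 'ddcbaba')
  29 → (20, 'ddcddcbaba')

SA = [29, 2, 27, 12, 7, 3, 28, 26, 6, 5, 13, 18, 16, 1, 11, 25, 15, 0, 10, 14, 9, 8, 22, 19, 4, 17, 24, 21, 23, 20]
[i] adj suffixes → lcp
  [1] 29/2 → 1 ('a')
  [2] 2/27 → 1 ('a')
  [3] 27/12 → 2 ('ab')
  [4] 12/7 → 1 ('a')
  [5] 7/3 → 1 ('a')
  [6] 3/28 → 0 ('')
  [7] 28/26 → 2 ('ba')
  [8] 26/6 → 2 ('ba')
  [9] 6/5 → 1 ('b')
  [10] 5/13 → 1 ('b')
  [11] 13/18 → 2 ('bc')
  [12] 18/16 → 1 ('b')
  [13] 16/1 → 0 ('')
  [14] 1/11 → 2 ('ca')
  [15] 11/25 → 1 ('c')
  [16] 25/15 → 2 ('cb')
  [17] 15/0 → 1 ('c')
  [18] 0/10 → 3 ('cca')
  [19] 10/14 → 2 ('cc')
  [20] 14/9 → 2 ('cc')
  [21] 9/8 → 3 ('ccc')
  [22] 8/22 → 1 ('c')
  [23] 22/19 → 4 ('cddc')
  [24] 19/4 → 0 ('')
  [25] 4/17 → 2 ('db')
  [26] 17/24 → 1 ('d')
  [27] 24/21 → 2 ('dc')
  [28] 21/23 → 1 ('d')
  [29] 23/20 → 3 ('ddc')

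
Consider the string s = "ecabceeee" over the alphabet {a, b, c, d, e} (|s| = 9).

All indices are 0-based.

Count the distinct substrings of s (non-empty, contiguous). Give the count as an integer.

rank→(start, suffix):
  0 → (2, 'abceeee')
  1 → (3, 'bceeee')
  2 → (1, 'cabceeee')
  3 → (4, 'ceeee')
  4 → (8, 'e')
  5 → (0, 'ecabceeee')
  6 → (7, 'ee')
  7 → (6, 'eee')
  8 → (5, 'eeee')

SA = [2, 3, 1, 4, 8, 0, 7, 6, 5]
[i] adj suffixes → lcp
  [1] 2/3 → 0 ('')
  [2] 3/1 → 0 ('')
  [3] 1/4 → 1 ('c')
  [4] 4/8 → 0 ('')
  [5] 8/0 → 1 ('e')
  [6] 0/7 → 1 ('e')
  [7] 7/6 → 2 ('ee')
  [8] 6/5 → 3 ('eee')

n(n+1)/2 = 9·10/2 = 45
Σ LCP = 0 + 0 + 0 + 1 + 0 + 1 + 1 + 2 + 3 = 8
distinct = 45 − 8 = 37

37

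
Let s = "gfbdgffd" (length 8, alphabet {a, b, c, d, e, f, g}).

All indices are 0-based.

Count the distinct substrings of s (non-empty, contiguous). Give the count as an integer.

31

rank→(start, suffix):
  0 → (2, 'bdgffd')
  1 → (7, 'd')
  2 → (3, 'dgffd')
  3 → (1, 'fbdgffd')
  4 → (6, 'fd')
  5 → (5, 'ffd')
  6 → (0, 'gfbdgffd')
  7 → (4, 'gffd')

SA = [2, 7, 3, 1, 6, 5, 0, 4]
i: (SA[i-1],SA[i]) lcp shared
  1: (2,7) 0 ''
  2: (7,3) 1 'd'
  3: (3,1) 0 ''
  4: (1,6) 1 'f'
  5: (6,5) 1 'f'
  6: (5,0) 0 ''
  7: (0,4) 2 'gf'

n(n+1)/2 = 8·9/2 = 36
Σ LCP = 0 + 0 + 1 + 0 + 1 + 1 + 0 + 2 = 5
distinct = 36 − 5 = 31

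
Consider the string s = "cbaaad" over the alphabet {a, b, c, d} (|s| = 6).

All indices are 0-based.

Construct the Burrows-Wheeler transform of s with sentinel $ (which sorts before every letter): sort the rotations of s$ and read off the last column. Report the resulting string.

rank  rotation last
    0  $cbaaad  d
    1  aaad$cb  b
    2  aad$cba  a
    3  ad$cbaa  a
    4  baaad$c  c
    5  cbaaad$  $
    6  d$cbaaa  a

dbaac$a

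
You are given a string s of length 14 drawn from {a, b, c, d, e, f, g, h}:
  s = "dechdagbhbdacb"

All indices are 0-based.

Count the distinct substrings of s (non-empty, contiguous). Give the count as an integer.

rank→(start, suffix):
  0 → (11, 'acb')
  1 → (5, 'agbhbdacb')
  2 → (13, 'b')
  3 → (9, 'bdacb')
  4 → (7, 'bhbdacb')
  5 → (12, 'cb')
  6 → (2, 'chdagbhbdacb')
  7 → (10, 'dacb')
  8 → (4, 'dagbhbdacb')
  9 → (0, 'dechdagbhbdacb')
  10 → (1, 'echdagbhbdacb')
  11 → (6, 'gbhbdacb')
  12 → (8, 'hbdacb')
  13 → (3, 'hdagbhbdacb')

SA = [11, 5, 13, 9, 7, 12, 2, 10, 4, 0, 1, 6, 8, 3]
[i] adj suffixes → lcp
  [1] 11/5 → 1 ('a')
  [2] 5/13 → 0 ('')
  [3] 13/9 → 1 ('b')
  [4] 9/7 → 1 ('b')
  [5] 7/12 → 0 ('')
  [6] 12/2 → 1 ('c')
  [7] 2/10 → 0 ('')
  [8] 10/4 → 2 ('da')
  [9] 4/0 → 1 ('d')
  [10] 0/1 → 0 ('')
  [11] 1/6 → 0 ('')
  [12] 6/8 → 0 ('')
  [13] 8/3 → 1 ('h')

n(n+1)/2 = 14·15/2 = 105
Σ LCP = 0 + 1 + 0 + 1 + 1 + 0 + 1 + 0 + 2 + 1 + 0 + 0 + 0 + 1 = 8
distinct = 105 − 8 = 97

97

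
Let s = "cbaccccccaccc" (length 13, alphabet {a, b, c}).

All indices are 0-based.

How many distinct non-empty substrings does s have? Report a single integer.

rank | idx | suffix
   0 |   9 | accc
   1 |   2 | accccccaccc
   2 |   1 | baccccccaccc
   3 |  12 | c
   4 |   8 | caccc
   5 |   0 | cbaccccccaccc
   6 |  11 | cc
   7 |   7 | ccaccc
   8 |  10 | ccc
   9 |   6 | cccaccc
  10 |   5 | ccccaccc
  11 |   4 | cccccaccc
  12 |   3 | ccccccaccc

SA = [9, 2, 1, 12, 8, 0, 11, 7, 10, 6, 5, 4, 3]
[i] adj suffixes → lcp
  [1] 9/2 → 4 ('accc')
  [2] 2/1 → 0 ('')
  [3] 1/12 → 0 ('')
  [4] 12/8 → 1 ('c')
  [5] 8/0 → 1 ('c')
  [6] 0/11 → 1 ('c')
  [7] 11/7 → 2 ('cc')
  [8] 7/10 → 2 ('cc')
  [9] 10/6 → 3 ('ccc')
  [10] 6/5 → 3 ('ccc')
  [11] 5/4 → 4 ('cccc')
  [12] 4/3 → 5 ('ccccc')

n(n+1)/2 = 13·14/2 = 91
Σ LCP = 0 + 4 + 0 + 0 + 1 + 1 + 1 + 2 + 2 + 3 + 3 + 4 + 5 = 26
distinct = 91 − 26 = 65

65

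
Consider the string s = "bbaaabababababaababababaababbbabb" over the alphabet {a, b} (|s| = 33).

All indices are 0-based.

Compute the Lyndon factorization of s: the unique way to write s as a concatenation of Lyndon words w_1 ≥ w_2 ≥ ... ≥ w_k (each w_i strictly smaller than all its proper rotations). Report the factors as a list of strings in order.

emit factor 1: 'b' (i=0, period=1)
emit factor 2: 'b' (i=1, period=1)
emit factor 3: 'aaabababababaababababaababbbabb' (i=2, period=31)

["b", "b", "aaabababababaababababaababbbabb"]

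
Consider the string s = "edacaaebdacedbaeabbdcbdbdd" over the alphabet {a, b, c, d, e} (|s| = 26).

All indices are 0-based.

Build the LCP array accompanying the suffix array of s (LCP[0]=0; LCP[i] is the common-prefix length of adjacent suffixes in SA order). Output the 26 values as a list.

rank→(start, suffix):
  0 → (4, 'aaebdacedbaeabbdcbdbdd')
  1 → (16, 'abbdcbdbdd')
  2 → (2, 'acaaebdacedbaeabbdcbdbdd')
  3 → (9, 'acedbaeabbdcbdbdd')
  4 → (14, 'aeabbdcbdbdd')
  5 → (5, 'aebdacedbaeabbdcbdbdd')
  6 → (13, 'baeabbdcbdbdd')
  7 → (17, 'bbdcbdbdd')
  8 → (7, 'bdacedbaeabbdcbdbdd')
  9 → (21, 'bdbdd')
  10 → (18, 'bdcbdbdd')
  11 → (23, 'bdd')
  12 → (3, 'caaebdacedbaeabbdcbdbdd')
  13 → (20, 'cbdbdd')
  14 → (10, 'cedbaeabbdcbdbdd')
  15 → (25, 'd')
  16 → (1, 'dacaaebdacedbaeabbdcbdbdd')
  17 → (8, 'dacedbaeabbdcbdbdd')
  18 → (12, 'dbaeabbdcbdbdd')
  19 → (22, 'dbdd')
  20 → (19, 'dcbdbdd')
  21 → (24, 'dd')
  22 → (15, 'eabbdcbdbdd')
  23 → (6, 'ebdacedbaeabbdcbdbdd')
  24 → (0, 'edacaaebdacedbaeabbdcbdbdd')
  25 → (11, 'edbaeabbdcbdbdd')

SA = [4, 16, 2, 9, 14, 5, 13, 17, 7, 21, 18, 23, 3, 20, 10, 25, 1, 8, 12, 22, 19, 24, 15, 6, 0, 11]
rank  pair      lcp
   1  s[4:],s[16:]  1  'a'
   2  s[16:],s[2:]  1  'a'
   3  s[2:],s[9:]  2  'ac'
   4  s[9:],s[14:]  1  'a'
   5  s[14:],s[5:]  2  'ae'
   6  s[5:],s[13:]  0  ''
   7  s[13:],s[17:]  1  'b'
   8  s[17:],s[7:]  1  'b'
   9  s[7:],s[21:]  2  'bd'
  10  s[21:],s[18:]  2  'bd'
  11  s[18:],s[23:]  2  'bd'
  12  s[23:],s[3:]  0  ''
  13  s[3:],s[20:]  1  'c'
  14  s[20:],s[10:]  1  'c'
  15  s[10:],s[25:]  0  ''
  16  s[25:],s[1:]  1  'd'
  17  s[1:],s[8:]  3  'dac'
  18  s[8:],s[12:]  1  'd'
  19  s[12:],s[22:]  2  'db'
  20  s[22:],s[19:]  1  'd'
  21  s[19:],s[24:]  1  'd'
  22  s[24:],s[15:]  0  ''
  23  s[15:],s[6:]  1  'e'
  24  s[6:],s[0:]  1  'e'
  25  s[0:],s[11:]  2  'ed'

[0, 1, 1, 2, 1, 2, 0, 1, 1, 2, 2, 2, 0, 1, 1, 0, 1, 3, 1, 2, 1, 1, 0, 1, 1, 2]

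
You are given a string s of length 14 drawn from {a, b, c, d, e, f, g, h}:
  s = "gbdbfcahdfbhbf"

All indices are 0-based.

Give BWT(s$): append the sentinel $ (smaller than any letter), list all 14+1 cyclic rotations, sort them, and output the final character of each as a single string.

rank  rotation         last
    0  $gbdbfcahdfbhbf  f
    1  ahdfbhbf$gbdbfc  c
    2  bdbfcahdfbhbf$g  g
    3  bf$gbdbfcahdfbh  h
    4  bfcahdfbhbf$gbd  d
    5  bhbf$gbdbfcahdf  f
    6  cahdfbhbf$gbdbf  f
    7  dbfcahdfbhbf$gb  b
    8  dfbhbf$gbdbfcah  h
    9  f$gbdbfcahdfbhb  b
   10  fbhbf$gbdbfcahd  d
   11  fcahdfbhbf$gbdb  b
   12  gbdbfcahdfbhbf$  $
   13  hbf$gbdbfcahdfb  b
   14  hdfbhbf$gbdbfca  a

fcghdffbhbdb$ba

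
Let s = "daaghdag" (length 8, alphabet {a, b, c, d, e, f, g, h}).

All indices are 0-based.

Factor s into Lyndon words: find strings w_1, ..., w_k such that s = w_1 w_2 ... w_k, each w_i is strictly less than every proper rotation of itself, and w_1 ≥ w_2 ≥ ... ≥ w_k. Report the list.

emit factor 1: 'd' (i=0, period=1)
emit factor 2: 'aaghdag' (i=1, period=7)

["d", "aaghdag"]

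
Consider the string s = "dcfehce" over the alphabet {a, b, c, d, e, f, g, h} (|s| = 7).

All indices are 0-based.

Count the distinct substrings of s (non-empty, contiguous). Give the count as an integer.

rank→(start, suffix):
  0 → (5, 'ce')
  1 → (1, 'cfehce')
  2 → (0, 'dcfehce')
  3 → (6, 'e')
  4 → (3, 'ehce')
  5 → (2, 'fehce')
  6 → (4, 'hce')

SA = [5, 1, 0, 6, 3, 2, 4]
i: (SA[i-1],SA[i]) lcp shared
  1: (5,1) 1 'c'
  2: (1,0) 0 ''
  3: (0,6) 0 ''
  4: (6,3) 1 'e'
  5: (3,2) 0 ''
  6: (2,4) 0 ''

n(n+1)/2 = 7·8/2 = 28
Σ LCP = 0 + 1 + 0 + 0 + 1 + 0 + 0 = 2
distinct = 28 − 2 = 26

26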